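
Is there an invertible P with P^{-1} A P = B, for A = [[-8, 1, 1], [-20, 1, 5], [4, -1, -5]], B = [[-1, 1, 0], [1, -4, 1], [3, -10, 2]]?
trace(A) = -12 but trace(B) = -3. The trace is a similarity invariant, so A and B are not similar.

No.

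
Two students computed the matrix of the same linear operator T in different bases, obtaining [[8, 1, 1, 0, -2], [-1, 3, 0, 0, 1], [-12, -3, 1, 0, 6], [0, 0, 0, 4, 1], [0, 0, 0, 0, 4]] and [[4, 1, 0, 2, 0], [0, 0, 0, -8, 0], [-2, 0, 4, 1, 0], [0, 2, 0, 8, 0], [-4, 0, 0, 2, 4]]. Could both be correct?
Both have characteristic polynomial (x - 4)^5, but the minimal polynomial of A is (x - 4)^3 while the minimal polynomial of B is (x - 4)^2. The minimal polynomial is a similarity invariant, so A and B are not similar.

No.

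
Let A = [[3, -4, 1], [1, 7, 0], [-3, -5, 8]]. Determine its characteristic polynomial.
χ_A(x) = (x - 6)^3

xI - A = [[x - 3, 4, -1], [-1, x - 7, 0], [3, 5, x - 8]].

Expanding det(xI - A) along the first row:
det(xI - A) = + (x - 3)·det([[x - 7, 0], [5, x - 8]]) - (4)·det([[-1, 0], [3, x - 8]]) + (-1)·det([[-1, x - 7], [3, 5]]).

Evaluating gives χ_A(x) = x^3 - 18x^2 + 108x - 216 = (x - 6)^3.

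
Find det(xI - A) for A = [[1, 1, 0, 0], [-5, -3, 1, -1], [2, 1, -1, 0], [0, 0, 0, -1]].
xI - A = [[x - 1, -1, 0, 0], [5, x + 3, -1, 1], [-2, -1, x + 1, 0], [0, 0, 0, x + 1]].

Expanding det(xI - A) along the first row:
det(xI - A) = + (x - 1)·det([[x + 3, -1, 1], [-1, x + 1, 0], [0, 0, x + 1]]) - (-1)·det([[5, -1, 1], [-2, x + 1, 0], [0, 0, x + 1]]) + (0)·det([[5, x + 3, 1], [-2, -1, 0], [0, 0, x + 1]]) - (0)·det([[5, x + 3, -1], [-2, -1, x + 1], [0, 0, 0]]).

Evaluating gives χ_A(x) = x^4 + 4x^3 + 6x^2 + 4x + 1 = (x + 1)^4.

χ_A(x) = (x + 1)^4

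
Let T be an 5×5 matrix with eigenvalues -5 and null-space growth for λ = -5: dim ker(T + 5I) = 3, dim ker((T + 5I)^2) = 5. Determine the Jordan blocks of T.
Jordan blocks: (-5, 2), (-5, 2), (-5, 1)

λ = -5: successive nullity increments [3, 2] count blocks of size ≥ k; block sizes are [2, 2, 1].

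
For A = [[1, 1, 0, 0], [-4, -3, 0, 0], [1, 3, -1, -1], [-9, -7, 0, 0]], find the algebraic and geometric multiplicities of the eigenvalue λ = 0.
algebraic multiplicity 1, geometric multiplicity 1

The characteristic polynomial is x(x + 1)^3, so the factor x appears with exponent 1: the algebraic multiplicity is 1.

rank(A) = 3, so the eigenspace has dimension 4 - 3 = 1: the geometric multiplicity is 1.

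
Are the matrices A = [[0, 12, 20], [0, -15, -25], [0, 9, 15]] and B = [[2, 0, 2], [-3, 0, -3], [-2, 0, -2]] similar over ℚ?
Two matrices over a field are similar if and only if they have the same invariant factors.

Both A and B have characteristic polynomial x^3 and minimal polynomial x^2. Computing further, both have invariant factors x, x^2. Hence A and B are similar.

Yes.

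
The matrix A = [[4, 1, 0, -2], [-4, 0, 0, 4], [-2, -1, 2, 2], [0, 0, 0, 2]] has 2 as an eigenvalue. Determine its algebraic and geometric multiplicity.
algebraic multiplicity 4, geometric multiplicity 3

The characteristic polynomial is (x - 2)^4, so the factor x - 2 appears with exponent 4: the algebraic multiplicity is 4.

rank(A - 2I) = 1, so the eigenspace has dimension 4 - 1 = 3: the geometric multiplicity is 3.

Since 3 < 4, A is not diagonalizable.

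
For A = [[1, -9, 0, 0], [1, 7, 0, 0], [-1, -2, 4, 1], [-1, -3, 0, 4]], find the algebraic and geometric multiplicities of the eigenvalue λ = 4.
algebraic multiplicity 4, geometric multiplicity 2

The characteristic polynomial is (x - 4)^4, so the factor x - 4 appears with exponent 4: the algebraic multiplicity is 4.

rank(A - 4I) = 2, so the eigenspace has dimension 4 - 2 = 2: the geometric multiplicity is 2.

Since 2 < 4, A is not diagonalizable.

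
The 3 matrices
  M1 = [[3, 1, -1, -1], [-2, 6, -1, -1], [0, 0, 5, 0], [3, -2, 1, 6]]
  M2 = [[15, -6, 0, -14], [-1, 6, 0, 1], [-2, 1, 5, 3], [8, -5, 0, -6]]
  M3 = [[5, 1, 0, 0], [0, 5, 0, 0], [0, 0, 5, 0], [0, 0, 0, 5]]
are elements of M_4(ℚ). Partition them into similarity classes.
Characteristic polynomials: χ_{M1} = (x - 5)^4, χ_{M2} = (x - 5)^4, χ_{M3} = (x - 5)^4.

{M1, M2}: invariant factors x - 5, (x - 5)^3.

{M3}: invariant factors x - 5, x - 5, (x - 5)^2.

Matrices are similar if and only if their invariant-factor lists agree; the partition into similarity classes is {M1, M2}, {M3}.

2 classes: {M1, M2}, {M3}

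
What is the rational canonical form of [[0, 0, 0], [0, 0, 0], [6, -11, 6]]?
The invariant factors of A (the non-unit diagonal entries of the Smith normal form of xI - A over ℚ[x]) are x, x(x - 6), each dividing the next. The characteristic polynomial is their product, x^2(x - 6).

The rational canonical form is the block-diagonal matrix of companion matrices C(f_i):
R = [[0, 0, 0], [0, 0, 0], [0, 1, 6]].

R = [[0, 0, 0], [0, 0, 0], [0, 1, 6]]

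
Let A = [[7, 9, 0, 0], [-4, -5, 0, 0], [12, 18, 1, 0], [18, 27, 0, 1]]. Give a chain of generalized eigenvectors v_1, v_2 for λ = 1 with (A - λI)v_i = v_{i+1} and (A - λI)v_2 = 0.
v_1 = [[-1, 1, -2, -3]]^T, v_2 = [[3, -2, 6, 9]]^T

We seek v_1 ∈ ker((A - I)^2) \ ker(A - I), then set v_{i+1} = (A - I) v_i.

One such chain is v_1 = [[-1, 1, -2, -3]]^T, v_2 = [[3, -2, 6, 9]]^T. Check: (A - I) v_2 = [[0, 0, 0, 0]]^T = 0.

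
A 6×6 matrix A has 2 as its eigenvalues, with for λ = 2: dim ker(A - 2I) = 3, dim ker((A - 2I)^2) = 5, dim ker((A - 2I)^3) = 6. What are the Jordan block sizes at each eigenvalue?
λ = 2: successive nullity increments [3, 2, 1] count blocks of size ≥ k; block sizes are [3, 2, 1].

Jordan blocks: (2, 3), (2, 2), (2, 1)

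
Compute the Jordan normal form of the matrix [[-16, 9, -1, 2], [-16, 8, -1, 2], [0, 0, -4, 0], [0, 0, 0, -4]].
J = [[-4, 1, 0, 0], [0, -4, 1, 0], [0, 0, -4, 0], [0, 0, 0, -4]]

The characteristic polynomial is det(xI - A) = (x + 4)^4, so the eigenvalues are -4 (algebraic multiplicity 4).

For λ = -4: rank(A + 4I) = 2, rank((A + 4I)^2) = 1, rank((A + 4I)^3) = 0. The eigenspace has dimension 4 - 2 = 2, so there are 2 Jordan blocks; the rank sequence gives block sizes [3, 1].

Assembling the blocks gives the Jordan form J above.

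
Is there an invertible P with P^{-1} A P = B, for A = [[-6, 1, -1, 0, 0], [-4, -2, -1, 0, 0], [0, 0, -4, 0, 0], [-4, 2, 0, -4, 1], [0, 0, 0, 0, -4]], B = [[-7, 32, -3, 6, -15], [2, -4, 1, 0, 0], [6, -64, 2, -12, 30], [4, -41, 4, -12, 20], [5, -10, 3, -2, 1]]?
Yes.

Two matrices over a field are similar if and only if they have the same invariant factors.

Both A and B have characteristic polynomial (x + 4)^5 and minimal polynomial (x + 4)^3. Computing further, both have invariant factors (x + 4)^2, (x + 4)^3. Hence A and B are similar.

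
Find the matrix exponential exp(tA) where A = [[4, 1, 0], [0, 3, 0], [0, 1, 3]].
A has Jordan form J = [[3, 1, 0], [0, 3, 0], [0, 0, 4]] with A = PJP^{-1}, so e^{tA} = P e^{tJ} P^{-1}.

For a Jordan block J_k(λ), e^{tJ_k(λ)} = e^{λt} · (I + tN + t^2 N^2/2! + ... + t^{k-1} N^{k-1}/(k-1)!) where N is the nilpotent superdiagonal part.

Assembling the blocks and conjugating back gives the entries of e^{tA} as shown above.

e^{tA} = [[e^{4*t}, (e^{t} - 1)*e^{3*t}, 0], [0, e^{3*t}, 0], [0, t*e^{3*t}, e^{3*t}]]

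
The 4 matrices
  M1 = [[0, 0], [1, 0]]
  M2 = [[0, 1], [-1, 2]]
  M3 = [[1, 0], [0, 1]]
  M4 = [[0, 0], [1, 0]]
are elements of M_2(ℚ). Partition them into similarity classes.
Characteristic polynomials: χ_{M1} = x^2, χ_{M2} = (x - 1)^2, χ_{M3} = (x - 1)^2, χ_{M4} = x^2.

{M1, M4}: invariant factors x^2.

{M2}: invariant factors (x - 1)^2.

{M3}: invariant factors x - 1, x - 1.

Matrices are similar if and only if their invariant-factor lists agree; the partition into similarity classes is {M1, M4}, {M2}, {M3}.

3 classes: {M1, M4}, {M2}, {M3}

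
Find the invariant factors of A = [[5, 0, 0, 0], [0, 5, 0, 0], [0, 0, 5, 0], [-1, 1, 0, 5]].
The Jordan structure of A has elementary divisors (x - 5)^2, (x - 5), (x - 5). Arranging the block sizes at each eigenvalue in decreasing order and taking row products gives the invariant factors.

Invariant factors (smallest first, each dividing the next): x - 5, x - 5, (x - 5)^2.

Check: the last factor (x - 5)^2 is the minimal polynomial, and the product (x - 5)^4 is the characteristic polynomial.

x - 5, x - 5, (x - 5)^2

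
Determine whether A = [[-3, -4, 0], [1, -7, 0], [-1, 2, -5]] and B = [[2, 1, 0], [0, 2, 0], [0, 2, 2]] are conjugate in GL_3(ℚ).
trace(A) = -15 but trace(B) = 6. The trace is a similarity invariant, so A and B are not similar.

No.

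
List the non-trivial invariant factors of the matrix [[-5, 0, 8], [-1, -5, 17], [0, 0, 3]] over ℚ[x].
(x - 3)(x + 5)^2

The Jordan structure of A has elementary divisors (x + 5)^2, (x - 3). Arranging the block sizes at each eigenvalue in decreasing order and taking row products gives the invariant factors.

Invariant factors (smallest first, each dividing the next): (x - 3)(x + 5)^2.

Check: the last factor (x - 3)(x + 5)^2 is the minimal polynomial, and the product (x - 3)(x + 5)^2 is the characteristic polynomial.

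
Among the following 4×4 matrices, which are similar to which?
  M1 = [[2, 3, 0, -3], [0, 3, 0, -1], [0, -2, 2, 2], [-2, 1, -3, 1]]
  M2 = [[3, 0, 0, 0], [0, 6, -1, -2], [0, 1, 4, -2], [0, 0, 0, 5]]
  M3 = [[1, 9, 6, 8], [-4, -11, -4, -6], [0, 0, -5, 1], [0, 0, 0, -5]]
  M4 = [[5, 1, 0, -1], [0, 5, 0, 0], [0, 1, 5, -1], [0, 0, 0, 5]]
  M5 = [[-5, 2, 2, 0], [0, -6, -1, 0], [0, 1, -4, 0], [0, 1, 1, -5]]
Characteristic polynomials: χ_{M1} = (x - 2)^4, χ_{M2} = (x - 5)^3(x - 3), χ_{M3} = (x + 5)^4, χ_{M4} = (x - 5)^4, χ_{M5} = (x + 5)^4.

{M1}: invariant factors x - 2, (x - 2)^3.

{M2}: invariant factors x - 5, (x - 5)^2(x - 3).

{M3}: invariant factors (x + 5)^2, (x + 5)^2.

{M4}: invariant factors x - 5, x - 5, (x - 5)^2.

{M5}: invariant factors x + 5, x + 5, (x + 5)^2.

Matrices are similar if and only if their invariant-factor lists agree; the partition into similarity classes is {M1}, {M2}, {M3}, {M4}, {M5}.

5 classes: {M1}, {M2}, {M3}, {M4}, {M5}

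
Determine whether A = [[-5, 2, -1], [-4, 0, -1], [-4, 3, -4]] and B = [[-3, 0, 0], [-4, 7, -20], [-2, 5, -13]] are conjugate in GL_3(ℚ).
Both have characteristic polynomial (x + 3)^3, but the minimal polynomial of A is (x + 3)^3 while the minimal polynomial of B is (x + 3)^2. The minimal polynomial is a similarity invariant, so A and B are not similar.

No.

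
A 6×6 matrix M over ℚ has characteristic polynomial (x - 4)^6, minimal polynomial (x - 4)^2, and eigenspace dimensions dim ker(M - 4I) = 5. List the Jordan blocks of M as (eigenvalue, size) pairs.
λ = 4: algebraic multiplicity 6 (exponent in χ_M), largest block size 2 (exponent in m_M), 5 blocks (geometric multiplicity). These force block sizes [2, 1, 1, 1, 1].

Jordan blocks: (4, 2), (4, 1), (4, 1), (4, 1), (4, 1)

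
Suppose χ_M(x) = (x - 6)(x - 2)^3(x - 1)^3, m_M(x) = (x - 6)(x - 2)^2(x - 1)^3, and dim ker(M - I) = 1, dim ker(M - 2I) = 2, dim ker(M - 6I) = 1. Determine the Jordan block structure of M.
Jordan blocks: (1, 3), (2, 2), (2, 1), (6, 1)

λ = 1: algebraic multiplicity 3 (exponent in χ_M), largest block size 3 (exponent in m_M), 1 block (geometric multiplicity). This forces block sizes [3].
λ = 2: algebraic multiplicity 3 (exponent in χ_M), largest block size 2 (exponent in m_M), 2 blocks (geometric multiplicity). These force block sizes [2, 1].
λ = 6: algebraic multiplicity 1 (exponent in χ_M), largest block size 1 (exponent in m_M), 1 block (geometric multiplicity). This forces block sizes [1].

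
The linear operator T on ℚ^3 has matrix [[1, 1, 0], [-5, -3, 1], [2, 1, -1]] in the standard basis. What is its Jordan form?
J = [[-1, 1, 0], [0, -1, 1], [0, 0, -1]]

The characteristic polynomial is det(xI - A) = (x + 1)^3, so the eigenvalues are -1 (algebraic multiplicity 3).

For λ = -1: rank(A + I) = 2, rank((A + I)^2) = 1, rank((A + I)^3) = 0. The eigenspace has dimension 3 - 2 = 1, so there is 1 Jordan block; the rank sequence gives block sizes [3].

Assembling the blocks gives the Jordan form J above.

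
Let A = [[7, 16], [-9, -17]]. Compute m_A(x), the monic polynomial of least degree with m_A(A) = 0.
The characteristic polynomial factors as (x + 5)^2. The minimal polynomial is ∏(x - λ)^{k_λ} where k_λ is the size of the largest Jordan block at λ.

For λ = -5: rank(A + 5I) = 1, and the largest Jordan block has size 2 (the smallest k with rank((A + 5I)^k) = rank((A + 5I)^(k+1))).

So m_A(x) = (x + 5)^2.

m_A(x) = (x + 5)^2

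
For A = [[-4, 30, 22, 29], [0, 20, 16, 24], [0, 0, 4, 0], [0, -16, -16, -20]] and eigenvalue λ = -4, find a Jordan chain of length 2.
We seek v_1 ∈ ker((A + 4I)^2) \ ker(A + 4I), then set v_{i+1} = (A + 4I) v_i.

One such chain is v_1 = [[1, 1, 0, -1]]^T, v_2 = [[1, 0, 0, 0]]^T. Check: (A + 4I) v_2 = [[0, 0, 0, 0]]^T = 0.

v_1 = [[1, 1, 0, -1]]^T, v_2 = [[1, 0, 0, 0]]^T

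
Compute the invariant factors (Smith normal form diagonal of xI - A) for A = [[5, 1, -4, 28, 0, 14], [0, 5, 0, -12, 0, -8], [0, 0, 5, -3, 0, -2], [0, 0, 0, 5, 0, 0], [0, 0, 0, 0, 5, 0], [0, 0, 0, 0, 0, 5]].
x - 5, x - 5, (x - 5)^2, (x - 5)^2

The Jordan structure of A has elementary divisors (x - 5)^2, (x - 5)^2, (x - 5), (x - 5). Arranging the block sizes at each eigenvalue in decreasing order and taking row products gives the invariant factors.

Invariant factors (smallest first, each dividing the next): x - 5, x - 5, (x - 5)^2, (x - 5)^2.

Check: the last factor (x - 5)^2 is the minimal polynomial, and the product (x - 5)^6 is the characteristic polynomial.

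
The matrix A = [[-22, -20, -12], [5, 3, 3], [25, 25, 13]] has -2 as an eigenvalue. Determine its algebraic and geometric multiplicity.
algebraic multiplicity 3, geometric multiplicity 2

The characteristic polynomial is (x + 2)^3, so the factor x + 2 appears with exponent 3: the algebraic multiplicity is 3.

rank(A + 2I) = 1, so the eigenspace has dimension 3 - 1 = 2: the geometric multiplicity is 2.

Since 2 < 3, A is not diagonalizable.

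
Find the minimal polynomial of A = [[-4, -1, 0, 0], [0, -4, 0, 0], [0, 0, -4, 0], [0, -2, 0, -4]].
m_A(x) = (x + 4)^2

The characteristic polynomial factors as (x + 4)^4. The minimal polynomial is ∏(x - λ)^{k_λ} where k_λ is the size of the largest Jordan block at λ.

For λ = -4: rank(A + 4I) = 1, and the largest Jordan block has size 2 (the smallest k with rank((A + 4I)^k) = rank((A + 4I)^(k+1))).

So m_A(x) = (x + 4)^2.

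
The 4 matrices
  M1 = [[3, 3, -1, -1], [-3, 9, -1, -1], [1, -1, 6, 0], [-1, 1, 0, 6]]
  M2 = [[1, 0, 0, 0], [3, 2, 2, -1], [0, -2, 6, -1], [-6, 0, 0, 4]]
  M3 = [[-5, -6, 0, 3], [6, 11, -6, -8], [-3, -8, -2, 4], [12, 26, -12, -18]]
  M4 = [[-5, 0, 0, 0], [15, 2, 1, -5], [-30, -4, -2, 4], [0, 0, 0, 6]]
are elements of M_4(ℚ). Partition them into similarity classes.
4 classes: {M1}, {M2}, {M3}, {M4}

Characteristic polynomials: χ_{M1} = (x - 6)^4, χ_{M2} = (x - 4)^3(x - 1), χ_{M3} = (x + 2)^2(x + 5)^2, χ_{M4} = x^2(x - 6)(x + 5).

{M1}: invariant factors (x - 6)^2, (x - 6)^2.

{M2}: invariant factors x - 4, (x - 4)^2(x - 1).

{M3}: invariant factors x + 5, (x + 2)^2(x + 5).

{M4}: invariant factors x^2(x - 6)(x + 5).

Matrices are similar if and only if their invariant-factor lists agree; the partition into similarity classes is {M1}, {M2}, {M3}, {M4}.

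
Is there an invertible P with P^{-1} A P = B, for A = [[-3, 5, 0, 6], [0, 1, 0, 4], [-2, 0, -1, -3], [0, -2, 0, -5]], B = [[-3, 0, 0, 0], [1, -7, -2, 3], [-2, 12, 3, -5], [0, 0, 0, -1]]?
Yes.

Two matrices over a field are similar if and only if they have the same invariant factors.

Both A and B have characteristic polynomial (x + 1)^2(x + 3)^2 and minimal polynomial (x + 1)^2(x + 3)^2. Computing further, both have invariant factors (x + 1)^2(x + 3)^2. Hence A and B are similar.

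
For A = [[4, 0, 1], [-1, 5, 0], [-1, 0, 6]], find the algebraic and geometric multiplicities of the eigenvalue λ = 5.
The characteristic polynomial is (x - 5)^3, so the factor x - 5 appears with exponent 3: the algebraic multiplicity is 3.

rank(A - 5I) = 2, so the eigenspace has dimension 3 - 2 = 1: the geometric multiplicity is 1.

Since 1 < 3, A is not diagonalizable.

algebraic multiplicity 3, geometric multiplicity 1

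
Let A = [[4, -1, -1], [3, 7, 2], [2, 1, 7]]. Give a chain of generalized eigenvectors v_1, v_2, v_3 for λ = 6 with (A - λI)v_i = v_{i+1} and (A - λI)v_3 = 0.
v_1 = [[1, -1, 0]]^T, v_2 = [[-1, 2, 1]]^T, v_3 = [[-1, 1, 1]]^T

We seek v_1 ∈ ker((A - 6I)^3) \ ker((A - 6I)^2), then set v_{i+1} = (A - 6I) v_i.

One such chain is v_1 = [[1, -1, 0]]^T, v_2 = [[-1, 2, 1]]^T, v_3 = [[-1, 1, 1]]^T. Check: (A - 6I) v_3 = [[0, 0, 0]]^T = 0.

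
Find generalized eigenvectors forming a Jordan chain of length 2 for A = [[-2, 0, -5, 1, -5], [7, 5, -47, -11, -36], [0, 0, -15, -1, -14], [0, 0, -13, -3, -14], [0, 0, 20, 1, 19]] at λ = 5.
We seek v_1 ∈ ker((A - 5I)^2) \ ker(A - 5I), then set v_{i+1} = (A - 5I) v_i.

One such chain is v_1 = [[-1, -8, -2, -2, 3]]^T, v_2 = [[0, 1, 0, 0, 0]]^T. Check: (A - 5I) v_2 = [[0, 0, 0, 0, 0]]^T = 0.

v_1 = [[-1, -8, -2, -2, 3]]^T, v_2 = [[0, 1, 0, 0, 0]]^T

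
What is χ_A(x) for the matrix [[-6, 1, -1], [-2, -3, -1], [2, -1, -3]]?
xI - A = [[x + 6, -1, 1], [2, x + 3, 1], [-2, 1, x + 3]].

Expanding det(xI - A) along the first row:
det(xI - A) = + (x + 6)·det([[x + 3, 1], [1, x + 3]]) - (-1)·det([[2, 1], [-2, x + 3]]) + (1)·det([[2, x + 3], [-2, 1]]).

Evaluating gives χ_A(x) = x^3 + 12x^2 + 48x + 64 = (x + 4)^3.

χ_A(x) = (x + 4)^3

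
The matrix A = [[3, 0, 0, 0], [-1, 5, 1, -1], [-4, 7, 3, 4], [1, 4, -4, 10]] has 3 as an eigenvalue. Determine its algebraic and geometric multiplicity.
The characteristic polynomial is (x - 6)^3(x - 3), so the factor x - 3 appears with exponent 1: the algebraic multiplicity is 1.

rank(A - 3I) = 3, so the eigenspace has dimension 4 - 3 = 1: the geometric multiplicity is 1.

algebraic multiplicity 1, geometric multiplicity 1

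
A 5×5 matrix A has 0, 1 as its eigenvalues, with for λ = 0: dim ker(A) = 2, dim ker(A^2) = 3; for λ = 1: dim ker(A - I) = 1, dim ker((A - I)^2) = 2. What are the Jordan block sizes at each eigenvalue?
Jordan blocks: (0, 2), (0, 1), (1, 2)

λ = 0: successive nullity increments [2, 1] count blocks of size ≥ k; block sizes are [2, 1].
λ = 1: successive nullity increments [1, 1] count blocks of size ≥ k; block sizes are [2].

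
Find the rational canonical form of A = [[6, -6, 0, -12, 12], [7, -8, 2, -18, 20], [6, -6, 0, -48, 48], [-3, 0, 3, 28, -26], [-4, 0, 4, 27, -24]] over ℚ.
The invariant factors of A (the non-unit diagonal entries of the Smith normal form of xI - A over ℚ[x]) are x^2 + 2x + 6, (x - 6)(x^2 + 2x + 6), each dividing the next. The characteristic polynomial is their product, (x - 6)(x^2 + 2x + 6)^2.

The rational canonical form is the block-diagonal matrix of companion matrices C(f_i):
R = [[0, -6, 0, 0, 0], [1, -2, 0, 0, 0], [0, 0, 0, 0, 36], [0, 0, 1, 0, 6], [0, 0, 0, 1, 4]].

Note the characteristic polynomial does not split into linear factors over ℚ, so A has no Jordan form over ℚ; the rational canonical form exists over any field.

R = [[0, -6, 0, 0, 0], [1, -2, 0, 0, 0], [0, 0, 0, 0, 36], [0, 0, 1, 0, 6], [0, 0, 0, 1, 4]]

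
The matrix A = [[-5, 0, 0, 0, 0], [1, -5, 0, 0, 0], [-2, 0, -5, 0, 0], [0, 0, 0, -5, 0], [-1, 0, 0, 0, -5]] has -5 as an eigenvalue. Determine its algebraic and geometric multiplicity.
The characteristic polynomial is (x + 5)^5, so the factor x + 5 appears with exponent 5: the algebraic multiplicity is 5.

rank(A + 5I) = 1, so the eigenspace has dimension 5 - 1 = 4: the geometric multiplicity is 4.

Since 4 < 5, A is not diagonalizable.

algebraic multiplicity 5, geometric multiplicity 4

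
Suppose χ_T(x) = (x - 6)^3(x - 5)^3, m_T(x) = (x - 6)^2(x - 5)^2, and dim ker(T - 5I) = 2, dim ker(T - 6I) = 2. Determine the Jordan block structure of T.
λ = 5: algebraic multiplicity 3 (exponent in χ_T), largest block size 2 (exponent in m_T), 2 blocks (geometric multiplicity). These force block sizes [2, 1].
λ = 6: algebraic multiplicity 3 (exponent in χ_T), largest block size 2 (exponent in m_T), 2 blocks (geometric multiplicity). These force block sizes [2, 1].

Jordan blocks: (5, 2), (5, 1), (6, 2), (6, 1)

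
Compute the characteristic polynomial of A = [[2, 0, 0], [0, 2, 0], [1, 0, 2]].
χ_A(x) = (x - 2)^3

xI - A = [[x - 2, 0, 0], [0, x - 2, 0], [-1, 0, x - 2]].

Expanding det(xI - A) along the first row:
det(xI - A) = + (x - 2)·det([[x - 2, 0], [0, x - 2]]) - (0)·det([[0, 0], [-1, x - 2]]) + (0)·det([[0, x - 2], [-1, 0]]).

Evaluating gives χ_A(x) = x^3 - 6x^2 + 12x - 8 = (x - 2)^3.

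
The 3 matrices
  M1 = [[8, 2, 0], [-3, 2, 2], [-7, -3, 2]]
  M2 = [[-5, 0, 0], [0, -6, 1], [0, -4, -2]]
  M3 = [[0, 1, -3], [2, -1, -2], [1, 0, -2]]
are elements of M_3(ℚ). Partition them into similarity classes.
Characteristic polynomials: χ_{M1} = (x - 4)^3, χ_{M2} = (x + 4)^2(x + 5), χ_{M3} = (x + 1)^3.

{M1}: invariant factors (x - 4)^3.

{M2}: invariant factors (x + 4)^2(x + 5).

{M3}: invariant factors (x + 1)^3.

Matrices are similar if and only if their invariant-factor lists agree; the partition into similarity classes is {M1}, {M2}, {M3}.

3 classes: {M1}, {M2}, {M3}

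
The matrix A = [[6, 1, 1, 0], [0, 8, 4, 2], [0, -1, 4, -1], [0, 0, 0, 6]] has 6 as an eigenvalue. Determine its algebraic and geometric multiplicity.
The characteristic polynomial is (x - 6)^4, so the factor x - 6 appears with exponent 4: the algebraic multiplicity is 4.

rank(A - 6I) = 2, so the eigenspace has dimension 4 - 2 = 2: the geometric multiplicity is 2.

Since 2 < 4, A is not diagonalizable.

algebraic multiplicity 4, geometric multiplicity 2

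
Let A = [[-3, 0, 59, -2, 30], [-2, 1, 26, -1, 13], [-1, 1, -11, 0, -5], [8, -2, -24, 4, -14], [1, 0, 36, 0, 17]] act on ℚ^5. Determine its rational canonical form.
The invariant factors of A (the non-unit diagonal entries of the Smith normal form of xI - A over ℚ[x]) are (x - 6)(x - 2)(x^3 - x - 3), each dividing the next. The characteristic polynomial is their product, (x - 6)(x - 2)(x^3 - x - 3).

The rational canonical form is the block-diagonal matrix of companion matrices C(f_i):
R = [[0, 0, 0, 0, 36], [1, 0, 0, 0, -12], [0, 1, 0, 0, -5], [0, 0, 1, 0, -11], [0, 0, 0, 1, 8]].

Note the characteristic polynomial does not split into linear factors over ℚ, so A has no Jordan form over ℚ; the rational canonical form exists over any field.

R = [[0, 0, 0, 0, 36], [1, 0, 0, 0, -12], [0, 1, 0, 0, -5], [0, 0, 1, 0, -11], [0, 0, 0, 1, 8]]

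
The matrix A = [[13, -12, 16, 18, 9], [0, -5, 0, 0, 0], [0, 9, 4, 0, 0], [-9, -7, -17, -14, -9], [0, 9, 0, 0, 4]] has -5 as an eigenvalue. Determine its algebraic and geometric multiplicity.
The characteristic polynomial is (x - 4)^3(x + 5)^2, so the factor x + 5 appears with exponent 2: the algebraic multiplicity is 2.

rank(A + 5I) = 4, so the eigenspace has dimension 5 - 4 = 1: the geometric multiplicity is 1.

Since 1 < 2, A is not diagonalizable.

algebraic multiplicity 2, geometric multiplicity 1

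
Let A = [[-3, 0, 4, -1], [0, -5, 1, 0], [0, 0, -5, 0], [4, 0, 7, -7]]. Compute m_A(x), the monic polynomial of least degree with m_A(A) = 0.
The characteristic polynomial factors as (x + 5)^4. The minimal polynomial is ∏(x - λ)^{k_λ} where k_λ is the size of the largest Jordan block at λ.

For λ = -5: rank(A + 5I) = 2, and the largest Jordan block has size 3 (the smallest k with rank((A + 5I)^k) = rank((A + 5I)^(k+1))).

So m_A(x) = (x + 5)^3.

m_A(x) = (x + 5)^3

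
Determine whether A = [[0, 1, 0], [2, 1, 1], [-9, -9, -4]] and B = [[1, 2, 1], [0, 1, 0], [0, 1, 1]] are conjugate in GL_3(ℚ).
trace(A) = -3 but trace(B) = 3. The trace is a similarity invariant, so A and B are not similar.

No.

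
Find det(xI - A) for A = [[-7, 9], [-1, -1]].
xI - A = [[x + 7, -9], [1, x + 1]].

Expanding det(xI - A) along the first row:
det(xI - A) = + (x + 7)·det([[x + 1]]) - (-9)·det([[1]]).

Evaluating gives χ_A(x) = x^2 + 8x + 16 = (x + 4)^2.

χ_A(x) = (x + 4)^2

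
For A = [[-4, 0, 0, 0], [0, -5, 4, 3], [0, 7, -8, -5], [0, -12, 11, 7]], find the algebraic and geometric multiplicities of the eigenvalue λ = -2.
The characteristic polynomial is (x + 2)^3(x + 4), so the factor x + 2 appears with exponent 3: the algebraic multiplicity is 3.

rank(A + 2I) = 3, so the eigenspace has dimension 4 - 3 = 1: the geometric multiplicity is 1.

Since 1 < 3, A is not diagonalizable.

algebraic multiplicity 3, geometric multiplicity 1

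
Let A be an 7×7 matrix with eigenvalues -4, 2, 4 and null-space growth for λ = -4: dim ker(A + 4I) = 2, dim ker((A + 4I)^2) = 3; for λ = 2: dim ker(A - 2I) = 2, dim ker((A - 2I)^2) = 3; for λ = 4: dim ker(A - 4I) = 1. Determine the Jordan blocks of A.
λ = -4: successive nullity increments [2, 1] count blocks of size ≥ k; block sizes are [2, 1].
λ = 2: successive nullity increments [2, 1] count blocks of size ≥ k; block sizes are [2, 1].
λ = 4: successive nullity increments [1] count blocks of size ≥ k; block sizes are [1].

Jordan blocks: (-4, 2), (-4, 1), (2, 2), (2, 1), (4, 1)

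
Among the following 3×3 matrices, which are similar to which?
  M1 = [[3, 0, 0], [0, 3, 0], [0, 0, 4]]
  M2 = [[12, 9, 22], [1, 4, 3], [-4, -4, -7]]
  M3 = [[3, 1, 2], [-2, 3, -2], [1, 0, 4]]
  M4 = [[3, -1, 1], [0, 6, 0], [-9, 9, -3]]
4 classes: {M1}, {M2}, {M3}, {M4}

Characteristic polynomials: χ_{M1} = (x - 4)(x - 3)^2, χ_{M2} = (x - 3)^3, χ_{M3} = (x - 4)(x - 3)^2, χ_{M4} = x^2(x - 6).

{M1}: invariant factors x - 3, (x - 4)(x - 3).

{M2}: invariant factors (x - 3)^3.

{M3}: invariant factors (x - 4)(x - 3)^2.

{M4}: invariant factors x^2(x - 6).

Matrices are similar if and only if their invariant-factor lists agree; the partition into similarity classes is {M1}, {M2}, {M3}, {M4}.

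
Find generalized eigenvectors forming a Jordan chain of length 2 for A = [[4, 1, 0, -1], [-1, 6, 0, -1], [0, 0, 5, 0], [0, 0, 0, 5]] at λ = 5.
v_1 = [[0, 1, 0, 0]]^T, v_2 = [[1, 1, 0, 0]]^T

We seek v_1 ∈ ker((A - 5I)^2) \ ker(A - 5I), then set v_{i+1} = (A - 5I) v_i.

One such chain is v_1 = [[0, 1, 0, 0]]^T, v_2 = [[1, 1, 0, 0]]^T. Check: (A - 5I) v_2 = [[0, 0, 0, 0]]^T = 0.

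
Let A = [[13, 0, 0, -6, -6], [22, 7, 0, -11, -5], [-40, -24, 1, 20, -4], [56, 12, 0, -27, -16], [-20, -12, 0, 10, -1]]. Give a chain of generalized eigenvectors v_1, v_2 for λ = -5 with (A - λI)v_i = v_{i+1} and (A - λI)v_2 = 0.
v_1 = [[1, 1, 0, 3, 0]]^T, v_2 = [[0, 1, -4, 2, -2]]^T

We seek v_1 ∈ ker((A + 5I)^2) \ ker(A + 5I), then set v_{i+1} = (A + 5I) v_i.

One such chain is v_1 = [[1, 1, 0, 3, 0]]^T, v_2 = [[0, 1, -4, 2, -2]]^T. Check: (A + 5I) v_2 = [[0, 0, 0, 0, 0]]^T = 0.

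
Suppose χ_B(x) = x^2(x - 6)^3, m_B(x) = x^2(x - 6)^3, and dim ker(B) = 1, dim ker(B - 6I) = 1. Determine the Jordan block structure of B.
λ = 0: algebraic multiplicity 2 (exponent in χ_B), largest block size 2 (exponent in m_B), 1 block (geometric multiplicity). This forces block sizes [2].
λ = 6: algebraic multiplicity 3 (exponent in χ_B), largest block size 3 (exponent in m_B), 1 block (geometric multiplicity). This forces block sizes [3].

Jordan blocks: (0, 2), (6, 3)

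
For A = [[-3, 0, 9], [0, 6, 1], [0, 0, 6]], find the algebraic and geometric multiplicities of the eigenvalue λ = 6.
The characteristic polynomial is (x - 6)^2(x + 3), so the factor x - 6 appears with exponent 2: the algebraic multiplicity is 2.

rank(A - 6I) = 2, so the eigenspace has dimension 3 - 2 = 1: the geometric multiplicity is 1.

Since 1 < 2, A is not diagonalizable.

algebraic multiplicity 2, geometric multiplicity 1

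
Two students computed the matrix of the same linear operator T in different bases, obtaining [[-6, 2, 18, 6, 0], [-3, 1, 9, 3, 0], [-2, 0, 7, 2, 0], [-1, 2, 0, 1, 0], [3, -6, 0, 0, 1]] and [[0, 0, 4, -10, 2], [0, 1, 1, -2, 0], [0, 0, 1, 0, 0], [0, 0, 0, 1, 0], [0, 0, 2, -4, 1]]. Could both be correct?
Yes.

Two matrices over a field are similar if and only if they have the same invariant factors.

Both A and B have characteristic polynomial x(x - 1)^4 and minimal polynomial x(x - 1)^2. Computing further, both have invariant factors x - 1, x - 1, x(x - 1)^2. Hence A and B are similar.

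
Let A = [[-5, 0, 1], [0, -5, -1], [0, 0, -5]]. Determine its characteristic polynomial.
xI - A = [[x + 5, 0, -1], [0, x + 5, 1], [0, 0, x + 5]].

Expanding det(xI - A) along the first row:
det(xI - A) = + (x + 5)·det([[x + 5, 1], [0, x + 5]]) - (0)·det([[0, 1], [0, x + 5]]) + (-1)·det([[0, x + 5], [0, 0]]).

Evaluating gives χ_A(x) = x^3 + 15x^2 + 75x + 125 = (x + 5)^3.

χ_A(x) = (x + 5)^3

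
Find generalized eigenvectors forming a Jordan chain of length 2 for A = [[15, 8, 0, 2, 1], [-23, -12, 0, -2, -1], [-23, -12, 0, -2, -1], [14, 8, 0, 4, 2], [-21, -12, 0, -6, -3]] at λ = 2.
v_1 = [[-1, 2, 2, 0, 0]]^T, v_2 = [[3, -5, -5, 2, -3]]^T

We seek v_1 ∈ ker((A - 2I)^2) \ ker(A - 2I), then set v_{i+1} = (A - 2I) v_i.

One such chain is v_1 = [[-1, 2, 2, 0, 0]]^T, v_2 = [[3, -5, -5, 2, -3]]^T. Check: (A - 2I) v_2 = [[0, 0, 0, 0, 0]]^T = 0.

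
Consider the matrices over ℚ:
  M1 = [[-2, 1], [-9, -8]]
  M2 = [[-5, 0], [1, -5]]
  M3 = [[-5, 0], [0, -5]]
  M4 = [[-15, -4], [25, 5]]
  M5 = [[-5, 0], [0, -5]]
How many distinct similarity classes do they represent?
2 classes: {M1, M2, M4}, {M3, M5}

Characteristic polynomials: χ_{M1} = (x + 5)^2, χ_{M2} = (x + 5)^2, χ_{M3} = (x + 5)^2, χ_{M4} = (x + 5)^2, χ_{M5} = (x + 5)^2.

{M1, M2, M4}: invariant factors (x + 5)^2.

{M3, M5}: invariant factors x + 5, x + 5.

Matrices are similar if and only if their invariant-factor lists agree; the partition into similarity classes is {M1, M2, M4}, {M3, M5}.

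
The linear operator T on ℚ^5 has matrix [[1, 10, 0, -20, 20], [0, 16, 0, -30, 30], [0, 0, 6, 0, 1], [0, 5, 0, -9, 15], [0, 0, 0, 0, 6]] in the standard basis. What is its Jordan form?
J = [[1, 0, 0, 0, 0], [0, 1, 0, 0, 0], [0, 0, 6, 1, 0], [0, 0, 0, 6, 0], [0, 0, 0, 0, 6]]

The characteristic polynomial is det(xI - A) = (x - 6)^3(x - 1)^2, so the eigenvalues are 1 (algebraic multiplicity 2), 6 (algebraic multiplicity 3).

For λ = 1: rank(A - I) = 3. The eigenspace has dimension 5 - 3 = 2, so there are 2 Jordan blocks; the rank sequence gives block sizes [1, 1].

For λ = 6: rank(A - 6I) = 3, rank((A - 6I)^2) = 2. The eigenspace has dimension 5 - 3 = 2, so there are 2 Jordan blocks; the rank sequence gives block sizes [2, 1].

Assembling the blocks gives the Jordan form J above.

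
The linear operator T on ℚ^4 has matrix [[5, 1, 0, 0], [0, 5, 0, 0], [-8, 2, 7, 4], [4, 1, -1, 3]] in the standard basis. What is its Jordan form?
J = [[5, 1, 0, 0], [0, 5, 0, 0], [0, 0, 5, 1], [0, 0, 0, 5]]

The characteristic polynomial is det(xI - A) = (x - 5)^4, so the eigenvalues are 5 (algebraic multiplicity 4).

For λ = 5: rank(A - 5I) = 2, rank((A - 5I)^2) = 0. The eigenspace has dimension 4 - 2 = 2, so there are 2 Jordan blocks; the rank sequence gives block sizes [2, 2].

Assembling the blocks gives the Jordan form J above.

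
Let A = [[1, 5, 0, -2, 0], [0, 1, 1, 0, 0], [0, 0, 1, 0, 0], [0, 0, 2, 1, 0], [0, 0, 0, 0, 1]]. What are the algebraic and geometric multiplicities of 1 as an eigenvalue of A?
The characteristic polynomial is (x - 1)^5, so the factor x - 1 appears with exponent 5: the algebraic multiplicity is 5.

rank(A - I) = 2, so the eigenspace has dimension 5 - 2 = 3: the geometric multiplicity is 3.

Since 3 < 5, A is not diagonalizable.

algebraic multiplicity 5, geometric multiplicity 3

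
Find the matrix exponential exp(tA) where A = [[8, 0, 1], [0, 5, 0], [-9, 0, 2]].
e^{tA} = [[(3*t + 1)*e^{5*t}, 0, t*e^{5*t}], [0, e^{5*t}, 0], [-9*t*e^{5*t}, 0, (1 - 3*t)*e^{5*t}]]

A has Jordan form J = [[5, 1, 0], [0, 5, 0], [0, 0, 5]] with A = PJP^{-1}, so e^{tA} = P e^{tJ} P^{-1}.

For a Jordan block J_k(λ), e^{tJ_k(λ)} = e^{λt} · (I + tN + t^2 N^2/2! + ... + t^{k-1} N^{k-1}/(k-1)!) where N is the nilpotent superdiagonal part.

Assembling the blocks and conjugating back gives the entries of e^{tA} as shown above.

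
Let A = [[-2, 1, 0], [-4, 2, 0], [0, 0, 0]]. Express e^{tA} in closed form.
A has Jordan form J = [[0, 1, 0], [0, 0, 0], [0, 0, 0]] with A = PJP^{-1}, so e^{tA} = P e^{tJ} P^{-1}.

For a Jordan block J_k(λ), e^{tJ_k(λ)} = e^{λt} · (I + tN + t^2 N^2/2! + ... + t^{k-1} N^{k-1}/(k-1)!) where N is the nilpotent superdiagonal part.

Assembling the blocks and conjugating back gives the entries of e^{tA} as shown above.

e^{tA} = [[1 - 2*t, t, 0], [-4*t, 2*t + 1, 0], [0, 0, 1]]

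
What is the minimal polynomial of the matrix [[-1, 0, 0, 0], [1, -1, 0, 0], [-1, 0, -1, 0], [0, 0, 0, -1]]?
m_A(x) = (x + 1)^2

The characteristic polynomial factors as (x + 1)^4. The minimal polynomial is ∏(x - λ)^{k_λ} where k_λ is the size of the largest Jordan block at λ.

For λ = -1: rank(A + I) = 1, and the largest Jordan block has size 2 (the smallest k with rank((A + I)^k) = rank((A + I)^(k+1))).

So m_A(x) = (x + 1)^2.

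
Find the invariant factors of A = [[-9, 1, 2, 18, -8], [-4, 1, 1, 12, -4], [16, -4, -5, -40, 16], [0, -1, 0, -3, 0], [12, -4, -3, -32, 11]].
The Jordan structure of A has elementary divisors (x + 1)^3, (x + 1), (x + 1). Arranging the block sizes at each eigenvalue in decreasing order and taking row products gives the invariant factors.

Invariant factors (smallest first, each dividing the next): x + 1, x + 1, (x + 1)^3.

Check: the last factor (x + 1)^3 is the minimal polynomial, and the product (x + 1)^5 is the characteristic polynomial.

x + 1, x + 1, (x + 1)^3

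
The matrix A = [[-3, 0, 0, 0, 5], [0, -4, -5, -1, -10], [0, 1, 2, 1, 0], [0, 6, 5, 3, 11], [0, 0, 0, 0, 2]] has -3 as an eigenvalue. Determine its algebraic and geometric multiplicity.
algebraic multiplicity 2, geometric multiplicity 2

The characteristic polynomial is (x - 2)^3(x + 3)^2, so the factor x + 3 appears with exponent 2: the algebraic multiplicity is 2.

rank(A + 3I) = 3, so the eigenspace has dimension 5 - 3 = 2: the geometric multiplicity is 2.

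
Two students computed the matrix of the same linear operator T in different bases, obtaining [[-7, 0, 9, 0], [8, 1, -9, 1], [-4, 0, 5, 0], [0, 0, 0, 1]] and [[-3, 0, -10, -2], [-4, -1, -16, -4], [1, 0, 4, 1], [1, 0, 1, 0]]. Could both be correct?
Both have characteristic polynomial (x - 1)^2(x + 1)^2, but the minimal polynomial of A is (x - 1)^2(x + 1)^2 while the minimal polynomial of B is (x - 1)^2(x + 1). The minimal polynomial is a similarity invariant, so A and B are not similar.

No.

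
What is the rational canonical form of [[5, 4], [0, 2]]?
The invariant factors of A (the non-unit diagonal entries of the Smith normal form of xI - A over ℚ[x]) are (x - 5)(x - 2), each dividing the next. The characteristic polynomial is their product, (x - 5)(x - 2).

The rational canonical form is the block-diagonal matrix of companion matrices C(f_i):
R = [[0, -10], [1, 7]].

R = [[0, -10], [1, 7]]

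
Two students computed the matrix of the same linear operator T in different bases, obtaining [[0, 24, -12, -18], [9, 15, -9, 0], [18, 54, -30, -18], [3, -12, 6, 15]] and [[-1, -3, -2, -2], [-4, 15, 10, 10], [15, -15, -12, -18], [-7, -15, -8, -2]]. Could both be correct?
Both have characteristic polynomial x(x - 6)(x + 3)^2, but the minimal polynomial of A is x(x - 6)(x + 3) while the minimal polynomial of B is x(x - 6)(x + 3)^2. The minimal polynomial is a similarity invariant, so A and B are not similar.

No.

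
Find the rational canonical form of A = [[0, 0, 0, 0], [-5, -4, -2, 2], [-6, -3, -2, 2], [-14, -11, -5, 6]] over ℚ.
The invariant factors of A (the non-unit diagonal entries of the Smith normal form of xI - A over ℚ[x]) are x(x^3 - 2x - 2), each dividing the next. The characteristic polynomial is their product, x(x^3 - 2x - 2).

The rational canonical form is the block-diagonal matrix of companion matrices C(f_i):
R = [[0, 0, 0, 0], [1, 0, 0, 2], [0, 1, 0, 2], [0, 0, 1, 0]].

Note the characteristic polynomial does not split into linear factors over ℚ, so A has no Jordan form over ℚ; the rational canonical form exists over any field.

R = [[0, 0, 0, 0], [1, 0, 0, 2], [0, 1, 0, 2], [0, 0, 1, 0]]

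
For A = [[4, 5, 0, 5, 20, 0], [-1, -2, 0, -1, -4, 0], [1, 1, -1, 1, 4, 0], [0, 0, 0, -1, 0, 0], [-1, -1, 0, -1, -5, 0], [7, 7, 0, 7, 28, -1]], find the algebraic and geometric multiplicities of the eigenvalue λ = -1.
algebraic multiplicity 6, geometric multiplicity 5

The characteristic polynomial is (x + 1)^6, so the factor x + 1 appears with exponent 6: the algebraic multiplicity is 6.

rank(A + I) = 1, so the eigenspace has dimension 6 - 1 = 5: the geometric multiplicity is 5.

Since 5 < 6, A is not diagonalizable.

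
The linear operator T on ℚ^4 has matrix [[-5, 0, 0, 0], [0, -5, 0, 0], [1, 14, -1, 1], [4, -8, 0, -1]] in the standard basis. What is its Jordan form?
The characteristic polynomial is det(xI - A) = (x + 1)^2(x + 5)^2, so the eigenvalues are -5 (algebraic multiplicity 2), -1 (algebraic multiplicity 2).

For λ = -5: rank(A + 5I) = 2. The eigenspace has dimension 4 - 2 = 2, so there are 2 Jordan blocks; the rank sequence gives block sizes [1, 1].

For λ = -1: rank(A + I) = 3, rank((A + I)^2) = 2. The eigenspace has dimension 4 - 3 = 1, so there is 1 Jordan block; the rank sequence gives block sizes [2].

Assembling the blocks gives the Jordan form J above.

J = [[-5, 0, 0, 0], [0, -5, 0, 0], [0, 0, -1, 1], [0, 0, 0, -1]]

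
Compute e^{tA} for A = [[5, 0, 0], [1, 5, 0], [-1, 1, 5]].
A has Jordan form J = [[5, 1, 0], [0, 5, 1], [0, 0, 5]] with A = PJP^{-1}, so e^{tA} = P e^{tJ} P^{-1}.

For a Jordan block J_k(λ), e^{tJ_k(λ)} = e^{λt} · (I + tN + t^2 N^2/2! + ... + t^{k-1} N^{k-1}/(k-1)!) where N is the nilpotent superdiagonal part.

Assembling the blocks and conjugating back gives the entries of e^{tA} as shown above.

e^{tA} = [[e^{5*t}, 0, 0], [t*e^{5*t}, e^{5*t}, 0], [t*(t - 2)*e^{5*t}/2, t*e^{5*t}, e^{5*t}]]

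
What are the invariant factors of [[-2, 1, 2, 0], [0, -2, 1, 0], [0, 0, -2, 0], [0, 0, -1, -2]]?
x + 2, (x + 2)^3

The Jordan structure of A has elementary divisors (x + 2)^3, (x + 2). Arranging the block sizes at each eigenvalue in decreasing order and taking row products gives the invariant factors.

Invariant factors (smallest first, each dividing the next): x + 2, (x + 2)^3.

Check: the last factor (x + 2)^3 is the minimal polynomial, and the product (x + 2)^4 is the characteristic polynomial.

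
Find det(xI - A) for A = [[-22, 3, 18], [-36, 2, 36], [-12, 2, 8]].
χ_A(x) = (x + 4)^3

xI - A = [[x + 22, -3, -18], [36, x - 2, -36], [12, -2, x - 8]].

Expanding det(xI - A) along the first row:
det(xI - A) = + (x + 22)·det([[x - 2, -36], [-2, x - 8]]) - (-3)·det([[36, -36], [12, x - 8]]) + (-18)·det([[36, x - 2], [12, -2]]).

Evaluating gives χ_A(x) = x^3 + 12x^2 + 48x + 64 = (x + 4)^3.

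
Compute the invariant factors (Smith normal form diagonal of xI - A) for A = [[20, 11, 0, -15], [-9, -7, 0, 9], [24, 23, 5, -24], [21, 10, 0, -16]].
The Jordan structure of A has elementary divisors (x + 4)^2, (x - 5), (x - 5). Arranging the block sizes at each eigenvalue in decreasing order and taking row products gives the invariant factors.

Invariant factors (smallest first, each dividing the next): x - 5, (x - 5)(x + 4)^2.

Check: the last factor (x - 5)(x + 4)^2 is the minimal polynomial, and the product (x - 5)^2(x + 4)^2 is the characteristic polynomial.

x - 5, (x - 5)(x + 4)^2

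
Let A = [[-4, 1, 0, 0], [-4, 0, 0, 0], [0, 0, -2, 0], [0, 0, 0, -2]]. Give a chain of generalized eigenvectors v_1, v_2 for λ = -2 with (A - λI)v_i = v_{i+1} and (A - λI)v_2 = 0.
We seek v_1 ∈ ker((A + 2I)^2) \ ker(A + 2I), then set v_{i+1} = (A + 2I) v_i.

One such chain is v_1 = [[2, 5, 2, -4]]^T, v_2 = [[1, 2, 0, 0]]^T. Check: (A + 2I) v_2 = [[0, 0, 0, 0]]^T = 0.

v_1 = [[2, 5, 2, -4]]^T, v_2 = [[1, 2, 0, 0]]^T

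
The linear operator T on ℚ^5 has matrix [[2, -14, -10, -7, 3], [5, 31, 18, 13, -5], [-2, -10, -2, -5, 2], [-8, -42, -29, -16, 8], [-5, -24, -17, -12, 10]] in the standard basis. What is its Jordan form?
J = [[5, 1, 0, 0, 0], [0, 5, 0, 0, 0], [0, 0, 5, 1, 0], [0, 0, 0, 5, 0], [0, 0, 0, 0, 5]]

The characteristic polynomial is det(xI - A) = (x - 5)^5, so the eigenvalues are 5 (algebraic multiplicity 5).

For λ = 5: rank(A - 5I) = 2, rank((A - 5I)^2) = 0. The eigenspace has dimension 5 - 2 = 3, so there are 3 Jordan blocks; the rank sequence gives block sizes [2, 2, 1].

Assembling the blocks gives the Jordan form J above.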